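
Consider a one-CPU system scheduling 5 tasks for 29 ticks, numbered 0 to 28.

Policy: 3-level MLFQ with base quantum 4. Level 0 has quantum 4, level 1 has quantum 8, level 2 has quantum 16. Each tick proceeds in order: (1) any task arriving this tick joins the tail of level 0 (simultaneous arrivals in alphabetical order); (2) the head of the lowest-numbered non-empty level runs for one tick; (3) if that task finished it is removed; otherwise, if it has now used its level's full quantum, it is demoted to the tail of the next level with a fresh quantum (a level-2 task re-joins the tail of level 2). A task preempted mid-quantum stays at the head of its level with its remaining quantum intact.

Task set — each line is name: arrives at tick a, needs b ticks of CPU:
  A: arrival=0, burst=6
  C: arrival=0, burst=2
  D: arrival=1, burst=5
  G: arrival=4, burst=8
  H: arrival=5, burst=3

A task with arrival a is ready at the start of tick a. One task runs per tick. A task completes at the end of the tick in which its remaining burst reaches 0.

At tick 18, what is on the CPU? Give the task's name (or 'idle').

t=0: L0/L1/L2 = AC/-/- → run A
t=1: L0/L1/L2 = ACD/-/- → run A
t=2: L0/L1/L2 = ACD/-/- → run A
t=3: L0/L1/L2 = ACD/-/- → run A
t=4: L0/L1/L2 = CDG/A/- → run C
t=5: L0/L1/L2 = CDGH/A/- → run C
t=6: L0/L1/L2 = DGH/A/- → run D
t=7: L0/L1/L2 = DGH/A/- → run D
t=8: L0/L1/L2 = DGH/A/- → run D
t=9: L0/L1/L2 = DGH/A/- → run D
t=10: L0/L1/L2 = GH/AD/- → run G
t=11: L0/L1/L2 = GH/AD/- → run G
t=12: L0/L1/L2 = GH/AD/- → run G
t=13: L0/L1/L2 = GH/AD/- → run G
t=14: L0/L1/L2 = H/ADG/- → run H
t=15: L0/L1/L2 = H/ADG/- → run H
t=16: L0/L1/L2 = H/ADG/- → run H
t=17: L0/L1/L2 = -/ADG/- → run A
t=18: L0/L1/L2 = -/ADG/- → run A
t=19: L0/L1/L2 = -/DG/- → run D
t=20: L0/L1/L2 = -/G/- → run G
t=21: L0/L1/L2 = -/G/- → run G
t=22: L0/L1/L2 = -/G/- → run G
t=23: L0/L1/L2 = -/G/- → run G
t=24: (idle)
t=25: (idle)
t=26: (idle)
t=27: (idle)
t=28: (idle)

running at tick 18 = A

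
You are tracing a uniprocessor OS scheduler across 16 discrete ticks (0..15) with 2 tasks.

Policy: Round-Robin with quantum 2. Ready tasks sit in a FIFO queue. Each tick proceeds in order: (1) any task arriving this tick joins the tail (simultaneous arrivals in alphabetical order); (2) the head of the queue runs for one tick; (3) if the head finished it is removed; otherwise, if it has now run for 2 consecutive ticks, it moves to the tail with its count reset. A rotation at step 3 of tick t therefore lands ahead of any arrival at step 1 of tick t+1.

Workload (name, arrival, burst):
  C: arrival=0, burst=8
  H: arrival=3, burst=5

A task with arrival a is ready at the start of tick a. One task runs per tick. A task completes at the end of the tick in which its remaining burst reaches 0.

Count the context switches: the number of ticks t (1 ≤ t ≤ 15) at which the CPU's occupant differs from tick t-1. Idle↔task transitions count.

context switches = 6

t=0: queue=[C] q_used=0 → run C
t=1: queue=[C] q_used=1 → run C
t=2: queue=[C] q_used=0 → run C
t=3: queue=[C,H] q_used=1 → run C
t=4: queue=[H,C] q_used=0 → run H
t=5: queue=[H,C] q_used=1 → run H
t=6: queue=[C,H] q_used=0 → run C
t=7: queue=[C,H] q_used=1 → run C
t=8: queue=[H,C] q_used=0 → run H
t=9: queue=[H,C] q_used=1 → run H
t=10: queue=[C,H] q_used=0 → run C
t=11: queue=[C,H] q_used=1 → run C
t=12: queue=[H] q_used=0 → run H
t=13: (idle)
t=14: (idle)
t=15: (idle)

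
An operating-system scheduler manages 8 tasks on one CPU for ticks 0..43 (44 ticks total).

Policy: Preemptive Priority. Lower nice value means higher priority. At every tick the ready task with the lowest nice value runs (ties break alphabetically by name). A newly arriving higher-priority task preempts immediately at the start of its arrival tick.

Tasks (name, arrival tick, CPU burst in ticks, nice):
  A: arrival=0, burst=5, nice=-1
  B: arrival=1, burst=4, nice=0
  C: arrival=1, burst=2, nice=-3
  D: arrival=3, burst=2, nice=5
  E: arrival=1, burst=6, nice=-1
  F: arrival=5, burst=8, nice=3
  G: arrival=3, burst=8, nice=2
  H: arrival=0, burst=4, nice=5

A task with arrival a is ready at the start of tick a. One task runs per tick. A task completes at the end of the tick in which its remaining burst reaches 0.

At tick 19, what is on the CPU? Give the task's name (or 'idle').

running at tick 19 = G

t=0: ready={A,H} → run A
t=1: ready={A,B,C,E,H} → run C
t=2: ready={A,B,C,E,H} → run C
t=3: ready={A,B,D,E,G,H} → run A
t=4: ready={A,B,D,E,G,H} → run A
t=5: ready={A,B,D,E,F,G,H} → run A
t=6: ready={A,B,D,E,F,G,H} → run A
t=7: ready={B,D,E,F,G,H} → run E
t=8: ready={B,D,E,F,G,H} → run E
t=9: ready={B,D,E,F,G,H} → run E
t=10: ready={B,D,E,F,G,H} → run E
t=11: ready={B,D,E,F,G,H} → run E
t=12: ready={B,D,E,F,G,H} → run E
t=13: ready={B,D,F,G,H} → run B
t=14: ready={B,D,F,G,H} → run B
t=15: ready={B,D,F,G,H} → run B
t=16: ready={B,D,F,G,H} → run B
t=17: ready={D,F,G,H} → run G
t=18: ready={D,F,G,H} → run G
t=19: ready={D,F,G,H} → run G
t=20: ready={D,F,G,H} → run G
t=21: ready={D,F,G,H} → run G
t=22: ready={D,F,G,H} → run G
t=23: ready={D,F,G,H} → run G
t=24: ready={D,F,G,H} → run G
t=25: ready={D,F,H} → run F
t=26: ready={D,F,H} → run F
t=27: ready={D,F,H} → run F
t=28: ready={D,F,H} → run F
t=29: ready={D,F,H} → run F
t=30: ready={D,F,H} → run F
t=31: ready={D,F,H} → run F
t=32: ready={D,F,H} → run F
t=33: ready={D,H} → run D
t=34: ready={D,H} → run D
t=35: ready={H} → run H
t=36: ready={H} → run H
t=37: ready={H} → run H
t=38: ready={H} → run H
t=39: (idle)
t=40: (idle)
t=41: (idle)
t=42: (idle)
t=43: (idle)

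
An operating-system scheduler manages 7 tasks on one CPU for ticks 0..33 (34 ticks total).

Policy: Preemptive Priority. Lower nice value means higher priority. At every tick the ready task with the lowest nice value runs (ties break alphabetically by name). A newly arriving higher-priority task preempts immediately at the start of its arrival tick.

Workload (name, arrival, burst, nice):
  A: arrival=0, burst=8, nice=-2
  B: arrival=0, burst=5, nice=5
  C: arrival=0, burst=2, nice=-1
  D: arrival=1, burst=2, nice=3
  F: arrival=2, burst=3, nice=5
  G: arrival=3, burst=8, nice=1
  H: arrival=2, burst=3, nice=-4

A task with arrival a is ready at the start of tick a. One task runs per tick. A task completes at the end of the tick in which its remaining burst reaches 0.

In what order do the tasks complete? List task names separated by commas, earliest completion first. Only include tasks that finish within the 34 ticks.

completion order = H, A, C, G, D, B, F

t=0: ready={A,B,C} → run A
t=1: ready={A,B,C,D} → run A
t=2: ready={A,B,C,D,F,H} → run H
t=3: ready={A,B,C,D,F,G,H} → run H
t=4: ready={A,B,C,D,F,G,H} → run H
t=5: ready={A,B,C,D,F,G} → run A
t=6: ready={A,B,C,D,F,G} → run A
t=7: ready={A,B,C,D,F,G} → run A
t=8: ready={A,B,C,D,F,G} → run A
t=9: ready={A,B,C,D,F,G} → run A
t=10: ready={A,B,C,D,F,G} → run A
t=11: ready={B,C,D,F,G} → run C
t=12: ready={B,C,D,F,G} → run C
t=13: ready={B,D,F,G} → run G
t=14: ready={B,D,F,G} → run G
t=15: ready={B,D,F,G} → run G
t=16: ready={B,D,F,G} → run G
t=17: ready={B,D,F,G} → run G
t=18: ready={B,D,F,G} → run G
t=19: ready={B,D,F,G} → run G
t=20: ready={B,D,F,G} → run G
t=21: ready={B,D,F} → run D
t=22: ready={B,D,F} → run D
t=23: ready={B,F} → run B
t=24: ready={B,F} → run B
t=25: ready={B,F} → run B
t=26: ready={B,F} → run B
t=27: ready={B,F} → run B
t=28: ready={F} → run F
t=29: ready={F} → run F
t=30: ready={F} → run F
t=31: (idle)
t=32: (idle)
t=33: (idle)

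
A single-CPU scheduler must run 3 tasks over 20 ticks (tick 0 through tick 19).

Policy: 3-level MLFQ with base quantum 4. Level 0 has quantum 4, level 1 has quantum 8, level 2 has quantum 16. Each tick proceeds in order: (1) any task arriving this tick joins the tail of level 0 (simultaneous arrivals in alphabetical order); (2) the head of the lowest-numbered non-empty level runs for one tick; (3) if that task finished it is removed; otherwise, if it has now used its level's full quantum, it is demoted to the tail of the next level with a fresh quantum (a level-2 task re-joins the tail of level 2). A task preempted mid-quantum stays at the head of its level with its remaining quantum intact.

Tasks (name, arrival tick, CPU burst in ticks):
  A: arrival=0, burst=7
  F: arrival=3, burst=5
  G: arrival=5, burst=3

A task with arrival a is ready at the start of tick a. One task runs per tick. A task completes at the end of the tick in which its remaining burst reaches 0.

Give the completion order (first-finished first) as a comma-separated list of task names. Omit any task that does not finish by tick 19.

t=0: L0/L1/L2 = A/-/- → run A
t=1: L0/L1/L2 = A/-/- → run A
t=2: L0/L1/L2 = A/-/- → run A
t=3: L0/L1/L2 = AF/-/- → run A
t=4: L0/L1/L2 = F/A/- → run F
t=5: L0/L1/L2 = FG/A/- → run F
t=6: L0/L1/L2 = FG/A/- → run F
t=7: L0/L1/L2 = FG/A/- → run F
t=8: L0/L1/L2 = G/AF/- → run G
t=9: L0/L1/L2 = G/AF/- → run G
t=10: L0/L1/L2 = G/AF/- → run G
t=11: L0/L1/L2 = -/AF/- → run A
t=12: L0/L1/L2 = -/AF/- → run A
t=13: L0/L1/L2 = -/AF/- → run A
t=14: L0/L1/L2 = -/F/- → run F
t=15: (idle)
t=16: (idle)
t=17: (idle)
t=18: (idle)
t=19: (idle)

completion order = G, A, F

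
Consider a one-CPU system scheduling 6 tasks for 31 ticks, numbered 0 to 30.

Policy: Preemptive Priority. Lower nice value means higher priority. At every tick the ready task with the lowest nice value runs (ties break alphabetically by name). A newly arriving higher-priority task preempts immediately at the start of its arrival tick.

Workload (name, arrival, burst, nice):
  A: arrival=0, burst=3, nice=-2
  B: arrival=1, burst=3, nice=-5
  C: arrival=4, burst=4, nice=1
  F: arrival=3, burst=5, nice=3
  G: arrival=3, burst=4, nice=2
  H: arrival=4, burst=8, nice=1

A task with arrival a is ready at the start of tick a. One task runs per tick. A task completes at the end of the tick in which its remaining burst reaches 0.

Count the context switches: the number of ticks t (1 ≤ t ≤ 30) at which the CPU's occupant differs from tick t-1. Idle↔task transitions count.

t=0: ready={A} → run A
t=1: ready={A,B} → run B
t=2: ready={A,B} → run B
t=3: ready={A,B,F,G} → run B
t=4: ready={A,C,F,G,H} → run A
t=5: ready={A,C,F,G,H} → run A
t=6: ready={C,F,G,H} → run C
t=7: ready={C,F,G,H} → run C
t=8: ready={C,F,G,H} → run C
t=9: ready={C,F,G,H} → run C
t=10: ready={F,G,H} → run H
t=11: ready={F,G,H} → run H
t=12: ready={F,G,H} → run H
t=13: ready={F,G,H} → run H
t=14: ready={F,G,H} → run H
t=15: ready={F,G,H} → run H
t=16: ready={F,G,H} → run H
t=17: ready={F,G,H} → run H
t=18: ready={F,G} → run G
t=19: ready={F,G} → run G
t=20: ready={F,G} → run G
t=21: ready={F,G} → run G
t=22: ready={F} → run F
t=23: ready={F} → run F
t=24: ready={F} → run F
t=25: ready={F} → run F
t=26: ready={F} → run F
t=27: (idle)
t=28: (idle)
t=29: (idle)
t=30: (idle)

context switches = 7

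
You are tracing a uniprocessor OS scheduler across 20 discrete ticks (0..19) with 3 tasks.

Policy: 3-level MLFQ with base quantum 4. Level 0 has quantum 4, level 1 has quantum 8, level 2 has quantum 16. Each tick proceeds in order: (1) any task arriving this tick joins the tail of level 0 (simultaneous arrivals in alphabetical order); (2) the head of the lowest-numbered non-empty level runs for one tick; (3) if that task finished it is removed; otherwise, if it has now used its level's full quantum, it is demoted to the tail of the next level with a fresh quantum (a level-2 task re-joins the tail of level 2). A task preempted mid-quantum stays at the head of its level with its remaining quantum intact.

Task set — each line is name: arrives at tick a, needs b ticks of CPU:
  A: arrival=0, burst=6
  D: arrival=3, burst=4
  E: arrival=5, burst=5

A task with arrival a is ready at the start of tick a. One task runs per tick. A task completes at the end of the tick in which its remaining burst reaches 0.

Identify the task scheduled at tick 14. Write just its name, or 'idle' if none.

running at tick 14 = E

t=0: L0/L1/L2 = A/-/- → run A
t=1: L0/L1/L2 = A/-/- → run A
t=2: L0/L1/L2 = A/-/- → run A
t=3: L0/L1/L2 = AD/-/- → run A
t=4: L0/L1/L2 = D/A/- → run D
t=5: L0/L1/L2 = DE/A/- → run D
t=6: L0/L1/L2 = DE/A/- → run D
t=7: L0/L1/L2 = DE/A/- → run D
t=8: L0/L1/L2 = E/A/- → run E
t=9: L0/L1/L2 = E/A/- → run E
t=10: L0/L1/L2 = E/A/- → run E
t=11: L0/L1/L2 = E/A/- → run E
t=12: L0/L1/L2 = -/AE/- → run A
t=13: L0/L1/L2 = -/AE/- → run A
t=14: L0/L1/L2 = -/E/- → run E
t=15: (idle)
t=16: (idle)
t=17: (idle)
t=18: (idle)
t=19: (idle)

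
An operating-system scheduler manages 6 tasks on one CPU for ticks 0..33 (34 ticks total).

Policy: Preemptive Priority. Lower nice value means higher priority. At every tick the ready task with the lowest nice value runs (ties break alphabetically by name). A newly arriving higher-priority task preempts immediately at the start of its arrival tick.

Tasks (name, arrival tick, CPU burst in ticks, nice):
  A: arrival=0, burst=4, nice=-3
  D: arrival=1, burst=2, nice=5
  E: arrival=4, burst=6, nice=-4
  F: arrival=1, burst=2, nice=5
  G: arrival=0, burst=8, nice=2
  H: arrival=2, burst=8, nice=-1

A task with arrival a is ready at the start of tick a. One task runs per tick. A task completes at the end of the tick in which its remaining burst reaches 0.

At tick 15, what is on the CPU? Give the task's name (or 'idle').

t=0: ready={A,G} → run A
t=1: ready={A,D,F,G} → run A
t=2: ready={A,D,F,G,H} → run A
t=3: ready={A,D,F,G,H} → run A
t=4: ready={D,E,F,G,H} → run E
t=5: ready={D,E,F,G,H} → run E
t=6: ready={D,E,F,G,H} → run E
t=7: ready={D,E,F,G,H} → run E
t=8: ready={D,E,F,G,H} → run E
t=9: ready={D,E,F,G,H} → run E
t=10: ready={D,F,G,H} → run H
t=11: ready={D,F,G,H} → run H
t=12: ready={D,F,G,H} → run H
t=13: ready={D,F,G,H} → run H
t=14: ready={D,F,G,H} → run H
t=15: ready={D,F,G,H} → run H
t=16: ready={D,F,G,H} → run H
t=17: ready={D,F,G,H} → run H
t=18: ready={D,F,G} → run G
t=19: ready={D,F,G} → run G
t=20: ready={D,F,G} → run G
t=21: ready={D,F,G} → run G
t=22: ready={D,F,G} → run G
t=23: ready={D,F,G} → run G
t=24: ready={D,F,G} → run G
t=25: ready={D,F,G} → run G
t=26: ready={D,F} → run D
t=27: ready={D,F} → run D
t=28: ready={F} → run F
t=29: ready={F} → run F
t=30: (idle)
t=31: (idle)
t=32: (idle)
t=33: (idle)

running at tick 15 = H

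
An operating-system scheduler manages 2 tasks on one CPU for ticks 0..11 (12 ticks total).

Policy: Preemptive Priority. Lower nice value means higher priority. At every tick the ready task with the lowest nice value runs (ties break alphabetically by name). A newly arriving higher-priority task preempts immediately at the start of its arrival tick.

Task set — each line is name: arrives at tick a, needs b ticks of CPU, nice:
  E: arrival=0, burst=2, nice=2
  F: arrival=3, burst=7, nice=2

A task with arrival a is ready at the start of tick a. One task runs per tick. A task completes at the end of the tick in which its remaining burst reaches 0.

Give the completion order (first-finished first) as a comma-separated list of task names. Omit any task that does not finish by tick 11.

completion order = E, F

t=0: ready={E} → run E
t=1: ready={E} → run E
t=2: (idle)
t=3: ready={F} → run F
t=4: ready={F} → run F
t=5: ready={F} → run F
t=6: ready={F} → run F
t=7: ready={F} → run F
t=8: ready={F} → run F
t=9: ready={F} → run F
t=10: (idle)
t=11: (idle)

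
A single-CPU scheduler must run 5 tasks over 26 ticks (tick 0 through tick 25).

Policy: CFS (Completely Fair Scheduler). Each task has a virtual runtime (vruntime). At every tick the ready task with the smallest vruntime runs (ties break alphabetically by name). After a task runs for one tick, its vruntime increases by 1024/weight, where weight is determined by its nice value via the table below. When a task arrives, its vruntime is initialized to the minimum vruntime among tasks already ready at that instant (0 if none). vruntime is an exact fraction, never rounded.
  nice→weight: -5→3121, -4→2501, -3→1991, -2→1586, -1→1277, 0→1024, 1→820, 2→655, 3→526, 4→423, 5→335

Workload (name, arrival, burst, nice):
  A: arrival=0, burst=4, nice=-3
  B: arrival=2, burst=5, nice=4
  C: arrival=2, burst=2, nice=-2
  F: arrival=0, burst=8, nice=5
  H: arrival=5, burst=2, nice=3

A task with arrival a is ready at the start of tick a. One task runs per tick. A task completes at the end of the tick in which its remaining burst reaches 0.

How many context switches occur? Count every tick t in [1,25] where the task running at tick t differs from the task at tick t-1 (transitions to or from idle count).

t=0: vr[A=0 F=0] → run A
t=1: vr[A=1024/1991 F=0] → run F
t=2: vr[A=1024/1991 B=1024/1991 C=1024/1991 F=1024/335] → run A
t=3: vr[A=2048/1991 B=1024/1991 C=1024/1991 F=1024/335] → run B
t=4: vr[A=2048/1991 B=2471936/842193 C=1024/1991 F=1024/335] → run C
t=5: vr[A=2048/1991 B=2471936/842193 C=1831424/1578863 F=1024/335 H=2048/1991] → run A
t=6: vr[A=3072/1991 B=2471936/842193 C=1831424/1578863 F=1024/335 H=2048/1991] → run H
t=7: vr[A=3072/1991 B=2471936/842193 C=1831424/1578863 F=1024/335 H=1558016/523633] → run C
t=8: vr[A=3072/1991 B=2471936/842193 F=1024/335 H=1558016/523633] → run A
t=9: vr[B=2471936/842193 F=1024/335 H=1558016/523633] → run B
t=10: vr[B=4510720/842193 F=1024/335 H=1558016/523633] → run H
t=11: vr[B=4510720/842193 F=1024/335] → run F
t=12: vr[B=4510720/842193 F=2048/335] → run B
t=13: vr[B=2183168/280731 F=2048/335] → run F
t=14: vr[B=2183168/280731 F=3072/335] → run B
t=15: vr[B=8588288/842193 F=3072/335] → run F
t=16: vr[B=8588288/842193 F=4096/335] → run B
t=17: vr[F=4096/335] → run F
t=18: vr[F=1024/67] → run F
t=19: vr[F=6144/335] → run F
t=20: vr[F=7168/335] → run F
t=21: (idle)
t=22: (idle)
t=23: (idle)
t=24: (idle)
t=25: (idle)

context switches = 18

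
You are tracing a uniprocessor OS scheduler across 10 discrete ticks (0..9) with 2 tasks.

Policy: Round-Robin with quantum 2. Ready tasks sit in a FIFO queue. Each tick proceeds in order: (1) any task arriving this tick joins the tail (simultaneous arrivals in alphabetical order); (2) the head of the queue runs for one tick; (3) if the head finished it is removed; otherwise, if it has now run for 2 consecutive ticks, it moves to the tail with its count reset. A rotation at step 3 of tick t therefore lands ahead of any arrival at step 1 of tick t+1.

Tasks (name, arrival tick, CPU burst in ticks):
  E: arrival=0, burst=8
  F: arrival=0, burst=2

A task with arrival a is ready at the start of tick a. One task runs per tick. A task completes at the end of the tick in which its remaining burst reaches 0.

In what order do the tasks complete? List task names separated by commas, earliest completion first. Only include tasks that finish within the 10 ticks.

t=0: queue=[E,F] q_used=0 → run E
t=1: queue=[E,F] q_used=1 → run E
t=2: queue=[F,E] q_used=0 → run F
t=3: queue=[F,E] q_used=1 → run F
t=4: queue=[E] q_used=0 → run E
t=5: queue=[E] q_used=1 → run E
t=6: queue=[E] q_used=0 → run E
t=7: queue=[E] q_used=1 → run E
t=8: queue=[E] q_used=0 → run E
t=9: queue=[E] q_used=1 → run E

completion order = F, E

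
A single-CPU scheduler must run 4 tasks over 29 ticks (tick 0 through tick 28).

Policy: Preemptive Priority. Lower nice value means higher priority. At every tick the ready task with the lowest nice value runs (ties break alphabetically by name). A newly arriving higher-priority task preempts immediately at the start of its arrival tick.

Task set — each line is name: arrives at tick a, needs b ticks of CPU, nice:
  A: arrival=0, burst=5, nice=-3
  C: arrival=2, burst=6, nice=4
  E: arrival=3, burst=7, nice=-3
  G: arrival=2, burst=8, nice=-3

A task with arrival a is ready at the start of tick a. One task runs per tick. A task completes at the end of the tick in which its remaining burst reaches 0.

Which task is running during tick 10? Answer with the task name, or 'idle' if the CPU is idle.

running at tick 10 = E

t=0: ready={A} → run A
t=1: ready={A} → run A
t=2: ready={A,C,G} → run A
t=3: ready={A,C,E,G} → run A
t=4: ready={A,C,E,G} → run A
t=5: ready={C,E,G} → run E
t=6: ready={C,E,G} → run E
t=7: ready={C,E,G} → run E
t=8: ready={C,E,G} → run E
t=9: ready={C,E,G} → run E
t=10: ready={C,E,G} → run E
t=11: ready={C,E,G} → run E
t=12: ready={C,G} → run G
t=13: ready={C,G} → run G
t=14: ready={C,G} → run G
t=15: ready={C,G} → run G
t=16: ready={C,G} → run G
t=17: ready={C,G} → run G
t=18: ready={C,G} → run G
t=19: ready={C,G} → run G
t=20: ready={C} → run C
t=21: ready={C} → run C
t=22: ready={C} → run C
t=23: ready={C} → run C
t=24: ready={C} → run C
t=25: ready={C} → run C
t=26: (idle)
t=27: (idle)
t=28: (idle)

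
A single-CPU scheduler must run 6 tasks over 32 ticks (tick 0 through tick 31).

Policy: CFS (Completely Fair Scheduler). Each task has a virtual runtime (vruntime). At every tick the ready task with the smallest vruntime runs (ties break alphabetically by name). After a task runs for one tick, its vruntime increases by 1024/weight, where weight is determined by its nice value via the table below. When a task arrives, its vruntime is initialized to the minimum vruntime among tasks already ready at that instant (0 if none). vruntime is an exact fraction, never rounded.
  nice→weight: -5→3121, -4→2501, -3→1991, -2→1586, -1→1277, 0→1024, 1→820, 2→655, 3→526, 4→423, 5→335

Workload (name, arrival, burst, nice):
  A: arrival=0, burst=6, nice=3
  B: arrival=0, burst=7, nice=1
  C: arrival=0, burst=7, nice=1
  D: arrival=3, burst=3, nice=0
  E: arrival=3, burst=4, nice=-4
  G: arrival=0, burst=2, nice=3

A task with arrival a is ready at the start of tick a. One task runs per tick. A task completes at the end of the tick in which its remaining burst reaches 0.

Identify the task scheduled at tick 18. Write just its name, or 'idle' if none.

t=0: vr[A=0 B=0 C=0 G=0] → run A
t=1: vr[A=512/263 B=0 C=0 G=0] → run B
t=2: vr[A=512/263 B=256/205 C=0 G=0] → run C
t=3: vr[A=512/263 B=256/205 C=256/205 D=0 E=0 G=0] → run D
t=4: vr[A=512/263 B=256/205 C=256/205 D=1 E=0 G=0] → run E
t=5: vr[A=512/263 B=256/205 C=256/205 D=1 E=1024/2501 G=0] → run G
t=6: vr[A=512/263 B=256/205 C=256/205 D=1 E=1024/2501 G=512/263] → run E
t=7: vr[A=512/263 B=256/205 C=256/205 D=1 E=2048/2501 G=512/263] → run E
t=8: vr[A=512/263 B=256/205 C=256/205 D=1 E=3072/2501 G=512/263] → run D
t=9: vr[A=512/263 B=256/205 C=256/205 D=2 E=3072/2501 G=512/263] → run E
t=10: vr[A=512/263 B=256/205 C=256/205 D=2 G=512/263] → run B
t=11: vr[A=512/263 B=512/205 C=256/205 D=2 G=512/263] → run C
t=12: vr[A=512/263 B=512/205 C=512/205 D=2 G=512/263] → run A
t=13: vr[A=1024/263 B=512/205 C=512/205 D=2 G=512/263] → run G
t=14: vr[A=1024/263 B=512/205 C=512/205 D=2] → run D
t=15: vr[A=1024/263 B=512/205 C=512/205] → run B
t=16: vr[A=1024/263 B=768/205 C=512/205] → run C
t=17: vr[A=1024/263 B=768/205 C=768/205] → run B
t=18: vr[A=1024/263 B=1024/205 C=768/205] → run C
t=19: vr[A=1024/263 B=1024/205 C=1024/205] → run A
t=20: vr[A=1536/263 B=1024/205 C=1024/205] → run B
t=21: vr[A=1536/263 B=256/41 C=1024/205] → run C
t=22: vr[A=1536/263 B=256/41 C=256/41] → run A
t=23: vr[A=2048/263 B=256/41 C=256/41] → run B
t=24: vr[A=2048/263 B=1536/205 C=256/41] → run C
t=25: vr[A=2048/263 B=1536/205 C=1536/205] → run B
t=26: vr[A=2048/263 C=1536/205] → run C
t=27: vr[A=2048/263] → run A
t=28: vr[A=2560/263] → run A
t=29: (idle)
t=30: (idle)
t=31: (idle)

running at tick 18 = C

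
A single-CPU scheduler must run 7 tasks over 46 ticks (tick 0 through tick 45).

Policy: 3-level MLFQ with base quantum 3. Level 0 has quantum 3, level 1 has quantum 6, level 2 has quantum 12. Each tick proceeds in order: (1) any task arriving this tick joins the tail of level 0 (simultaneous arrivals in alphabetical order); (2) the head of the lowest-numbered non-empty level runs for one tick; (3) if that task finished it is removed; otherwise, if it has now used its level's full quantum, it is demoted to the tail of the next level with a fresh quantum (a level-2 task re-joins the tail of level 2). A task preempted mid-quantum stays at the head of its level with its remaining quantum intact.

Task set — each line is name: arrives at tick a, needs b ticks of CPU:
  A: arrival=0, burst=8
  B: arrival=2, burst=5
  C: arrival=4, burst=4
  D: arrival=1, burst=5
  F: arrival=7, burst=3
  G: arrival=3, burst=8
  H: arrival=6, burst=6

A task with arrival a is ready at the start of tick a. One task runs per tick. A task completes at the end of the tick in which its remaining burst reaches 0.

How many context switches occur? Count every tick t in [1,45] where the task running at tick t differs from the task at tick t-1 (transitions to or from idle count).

context switches = 13

t=0: L0/L1/L2 = A/-/- → run A
t=1: L0/L1/L2 = AD/-/- → run A
t=2: L0/L1/L2 = ADB/-/- → run A
t=3: L0/L1/L2 = DBG/A/- → run D
t=4: L0/L1/L2 = DBGC/A/- → run D
t=5: L0/L1/L2 = DBGC/A/- → run D
t=6: L0/L1/L2 = BGCH/AD/- → run B
t=7: L0/L1/L2 = BGCHF/AD/- → run B
t=8: L0/L1/L2 = BGCHF/AD/- → run B
t=9: L0/L1/L2 = GCHF/ADB/- → run G
t=10: L0/L1/L2 = GCHF/ADB/- → run G
t=11: L0/L1/L2 = GCHF/ADB/- → run G
t=12: L0/L1/L2 = CHF/ADBG/- → run C
t=13: L0/L1/L2 = CHF/ADBG/- → run C
t=14: L0/L1/L2 = CHF/ADBG/- → run C
t=15: L0/L1/L2 = HF/ADBGC/- → run H
t=16: L0/L1/L2 = HF/ADBGC/- → run H
t=17: L0/L1/L2 = HF/ADBGC/- → run H
t=18: L0/L1/L2 = F/ADBGCH/- → run F
t=19: L0/L1/L2 = F/ADBGCH/- → run F
t=20: L0/L1/L2 = F/ADBGCH/- → run F
t=21: L0/L1/L2 = -/ADBGCH/- → run A
t=22: L0/L1/L2 = -/ADBGCH/- → run A
t=23: L0/L1/L2 = -/ADBGCH/- → run A
t=24: L0/L1/L2 = -/ADBGCH/- → run A
t=25: L0/L1/L2 = -/ADBGCH/- → run A
t=26: L0/L1/L2 = -/DBGCH/- → run D
t=27: L0/L1/L2 = -/DBGCH/- → run D
t=28: L0/L1/L2 = -/BGCH/- → run B
t=29: L0/L1/L2 = -/BGCH/- → run B
t=30: L0/L1/L2 = -/GCH/- → run G
t=31: L0/L1/L2 = -/GCH/- → run G
t=32: L0/L1/L2 = -/GCH/- → run G
t=33: L0/L1/L2 = -/GCH/- → run G
t=34: L0/L1/L2 = -/GCH/- → run G
t=35: L0/L1/L2 = -/CH/- → run C
t=36: L0/L1/L2 = -/H/- → run H
t=37: L0/L1/L2 = -/H/- → run H
t=38: L0/L1/L2 = -/H/- → run H
t=39: (idle)
t=40: (idle)
t=41: (idle)
t=42: (idle)
t=43: (idle)
t=44: (idle)
t=45: (idle)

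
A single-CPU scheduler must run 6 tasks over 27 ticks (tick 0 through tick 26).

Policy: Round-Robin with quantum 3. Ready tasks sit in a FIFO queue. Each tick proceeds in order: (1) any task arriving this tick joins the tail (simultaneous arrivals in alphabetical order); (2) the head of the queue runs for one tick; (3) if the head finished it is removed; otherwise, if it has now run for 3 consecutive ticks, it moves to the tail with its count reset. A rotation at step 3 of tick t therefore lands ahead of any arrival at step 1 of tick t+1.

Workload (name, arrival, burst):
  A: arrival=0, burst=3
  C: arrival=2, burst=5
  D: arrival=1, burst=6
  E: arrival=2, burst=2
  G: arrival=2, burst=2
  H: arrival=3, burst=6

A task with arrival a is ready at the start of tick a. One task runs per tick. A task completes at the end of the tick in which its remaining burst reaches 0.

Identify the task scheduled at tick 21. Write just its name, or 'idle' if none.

t=0: queue=[A] q_used=0 → run A
t=1: queue=[A,D] q_used=1 → run A
t=2: queue=[A,D,C,E,G] q_used=2 → run A
t=3: queue=[D,C,E,G,H] q_used=0 → run D
t=4: queue=[D,C,E,G,H] q_used=1 → run D
t=5: queue=[D,C,E,G,H] q_used=2 → run D
t=6: queue=[C,E,G,H,D] q_used=0 → run C
t=7: queue=[C,E,G,H,D] q_used=1 → run C
t=8: queue=[C,E,G,H,D] q_used=2 → run C
t=9: queue=[E,G,H,D,C] q_used=0 → run E
t=10: queue=[E,G,H,D,C] q_used=1 → run E
t=11: queue=[G,H,D,C] q_used=0 → run G
t=12: queue=[G,H,D,C] q_used=1 → run G
t=13: queue=[H,D,C] q_used=0 → run H
t=14: queue=[H,D,C] q_used=1 → run H
t=15: queue=[H,D,C] q_used=2 → run H
t=16: queue=[D,C,H] q_used=0 → run D
t=17: queue=[D,C,H] q_used=1 → run D
t=18: queue=[D,C,H] q_used=2 → run D
t=19: queue=[C,H] q_used=0 → run C
t=20: queue=[C,H] q_used=1 → run C
t=21: queue=[H] q_used=0 → run H
t=22: queue=[H] q_used=1 → run H
t=23: queue=[H] q_used=2 → run H
t=24: (idle)
t=25: (idle)
t=26: (idle)

running at tick 21 = H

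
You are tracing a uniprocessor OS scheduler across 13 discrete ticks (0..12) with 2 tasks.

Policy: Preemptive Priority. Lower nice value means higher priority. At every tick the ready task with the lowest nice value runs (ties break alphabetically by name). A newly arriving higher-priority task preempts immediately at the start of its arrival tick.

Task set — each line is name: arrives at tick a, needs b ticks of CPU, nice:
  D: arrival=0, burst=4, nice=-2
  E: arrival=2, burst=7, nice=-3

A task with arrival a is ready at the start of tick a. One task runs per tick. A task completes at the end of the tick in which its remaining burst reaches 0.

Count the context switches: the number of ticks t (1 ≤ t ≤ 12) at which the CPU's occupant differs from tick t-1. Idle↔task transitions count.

context switches = 3

t=0: ready={D} → run D
t=1: ready={D} → run D
t=2: ready={D,E} → run E
t=3: ready={D,E} → run E
t=4: ready={D,E} → run E
t=5: ready={D,E} → run E
t=6: ready={D,E} → run E
t=7: ready={D,E} → run E
t=8: ready={D,E} → run E
t=9: ready={D} → run D
t=10: ready={D} → run D
t=11: (idle)
t=12: (idle)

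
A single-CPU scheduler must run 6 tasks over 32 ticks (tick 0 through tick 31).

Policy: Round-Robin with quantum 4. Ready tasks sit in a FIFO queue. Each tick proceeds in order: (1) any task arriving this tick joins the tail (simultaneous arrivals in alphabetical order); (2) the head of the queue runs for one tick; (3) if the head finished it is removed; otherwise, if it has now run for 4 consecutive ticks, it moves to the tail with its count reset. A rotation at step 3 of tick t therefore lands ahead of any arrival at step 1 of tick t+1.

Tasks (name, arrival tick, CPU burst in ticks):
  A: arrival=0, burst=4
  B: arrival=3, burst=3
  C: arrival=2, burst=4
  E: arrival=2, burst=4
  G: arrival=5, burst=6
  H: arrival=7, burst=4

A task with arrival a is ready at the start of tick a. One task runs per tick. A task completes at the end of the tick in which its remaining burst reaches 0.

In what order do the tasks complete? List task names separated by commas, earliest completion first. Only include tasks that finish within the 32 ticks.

t=0: queue=[A] q_used=0 → run A
t=1: queue=[A] q_used=1 → run A
t=2: queue=[A,C,E] q_used=2 → run A
t=3: queue=[A,C,E,B] q_used=3 → run A
t=4: queue=[C,E,B] q_used=0 → run C
t=5: queue=[C,E,B,G] q_used=1 → run C
t=6: queue=[C,E,B,G] q_used=2 → run C
t=7: queue=[C,E,B,G,H] q_used=3 → run C
t=8: queue=[E,B,G,H] q_used=0 → run E
t=9: queue=[E,B,G,H] q_used=1 → run E
t=10: queue=[E,B,G,H] q_used=2 → run E
t=11: queue=[E,B,G,H] q_used=3 → run E
t=12: queue=[B,G,H] q_used=0 → run B
t=13: queue=[B,G,H] q_used=1 → run B
t=14: queue=[B,G,H] q_used=2 → run B
t=15: queue=[G,H] q_used=0 → run G
t=16: queue=[G,H] q_used=1 → run G
t=17: queue=[G,H] q_used=2 → run G
t=18: queue=[G,H] q_used=3 → run G
t=19: queue=[H,G] q_used=0 → run H
t=20: queue=[H,G] q_used=1 → run H
t=21: queue=[H,G] q_used=2 → run H
t=22: queue=[H,G] q_used=3 → run H
t=23: queue=[G] q_used=0 → run G
t=24: queue=[G] q_used=1 → run G
t=25: (idle)
t=26: (idle)
t=27: (idle)
t=28: (idle)
t=29: (idle)
t=30: (idle)
t=31: (idle)

completion order = A, C, E, B, H, G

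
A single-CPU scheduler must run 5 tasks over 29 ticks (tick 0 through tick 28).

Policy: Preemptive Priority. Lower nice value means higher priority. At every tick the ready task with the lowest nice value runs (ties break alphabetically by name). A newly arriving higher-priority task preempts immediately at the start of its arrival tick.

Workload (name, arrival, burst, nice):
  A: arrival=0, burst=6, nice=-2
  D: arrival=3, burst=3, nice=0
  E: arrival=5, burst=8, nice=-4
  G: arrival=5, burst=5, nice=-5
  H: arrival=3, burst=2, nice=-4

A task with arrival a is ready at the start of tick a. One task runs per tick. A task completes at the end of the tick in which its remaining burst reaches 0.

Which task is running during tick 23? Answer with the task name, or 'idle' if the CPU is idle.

t=0: ready={A} → run A
t=1: ready={A} → run A
t=2: ready={A} → run A
t=3: ready={A,D,H} → run H
t=4: ready={A,D,H} → run H
t=5: ready={A,D,E,G} → run G
t=6: ready={A,D,E,G} → run G
t=7: ready={A,D,E,G} → run G
t=8: ready={A,D,E,G} → run G
t=9: ready={A,D,E,G} → run G
t=10: ready={A,D,E} → run E
t=11: ready={A,D,E} → run E
t=12: ready={A,D,E} → run E
t=13: ready={A,D,E} → run E
t=14: ready={A,D,E} → run E
t=15: ready={A,D,E} → run E
t=16: ready={A,D,E} → run E
t=17: ready={A,D,E} → run E
t=18: ready={A,D} → run A
t=19: ready={A,D} → run A
t=20: ready={A,D} → run A
t=21: ready={D} → run D
t=22: ready={D} → run D
t=23: ready={D} → run D
t=24: (idle)
t=25: (idle)
t=26: (idle)
t=27: (idle)
t=28: (idle)

running at tick 23 = D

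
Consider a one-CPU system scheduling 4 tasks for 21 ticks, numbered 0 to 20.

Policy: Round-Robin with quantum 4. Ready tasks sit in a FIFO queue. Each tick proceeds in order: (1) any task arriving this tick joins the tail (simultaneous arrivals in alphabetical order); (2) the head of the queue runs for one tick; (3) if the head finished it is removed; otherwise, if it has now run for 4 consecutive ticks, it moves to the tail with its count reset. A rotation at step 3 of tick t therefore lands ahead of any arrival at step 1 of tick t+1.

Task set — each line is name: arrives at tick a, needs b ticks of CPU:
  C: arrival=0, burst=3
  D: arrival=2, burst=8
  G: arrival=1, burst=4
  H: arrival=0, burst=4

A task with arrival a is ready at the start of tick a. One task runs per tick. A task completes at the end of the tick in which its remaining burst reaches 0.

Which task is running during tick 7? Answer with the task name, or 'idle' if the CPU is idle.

running at tick 7 = G

t=0: queue=[C,H] q_used=0 → run C
t=1: queue=[C,H,G] q_used=1 → run C
t=2: queue=[C,H,G,D] q_used=2 → run C
t=3: queue=[H,G,D] q_used=0 → run H
t=4: queue=[H,G,D] q_used=1 → run H
t=5: queue=[H,G,D] q_used=2 → run H
t=6: queue=[H,G,D] q_used=3 → run H
t=7: queue=[G,D] q_used=0 → run G
t=8: queue=[G,D] q_used=1 → run G
t=9: queue=[G,D] q_used=2 → run G
t=10: queue=[G,D] q_used=3 → run G
t=11: queue=[D] q_used=0 → run D
t=12: queue=[D] q_used=1 → run D
t=13: queue=[D] q_used=2 → run D
t=14: queue=[D] q_used=3 → run D
t=15: queue=[D] q_used=0 → run D
t=16: queue=[D] q_used=1 → run D
t=17: queue=[D] q_used=2 → run D
t=18: queue=[D] q_used=3 → run D
t=19: (idle)
t=20: (idle)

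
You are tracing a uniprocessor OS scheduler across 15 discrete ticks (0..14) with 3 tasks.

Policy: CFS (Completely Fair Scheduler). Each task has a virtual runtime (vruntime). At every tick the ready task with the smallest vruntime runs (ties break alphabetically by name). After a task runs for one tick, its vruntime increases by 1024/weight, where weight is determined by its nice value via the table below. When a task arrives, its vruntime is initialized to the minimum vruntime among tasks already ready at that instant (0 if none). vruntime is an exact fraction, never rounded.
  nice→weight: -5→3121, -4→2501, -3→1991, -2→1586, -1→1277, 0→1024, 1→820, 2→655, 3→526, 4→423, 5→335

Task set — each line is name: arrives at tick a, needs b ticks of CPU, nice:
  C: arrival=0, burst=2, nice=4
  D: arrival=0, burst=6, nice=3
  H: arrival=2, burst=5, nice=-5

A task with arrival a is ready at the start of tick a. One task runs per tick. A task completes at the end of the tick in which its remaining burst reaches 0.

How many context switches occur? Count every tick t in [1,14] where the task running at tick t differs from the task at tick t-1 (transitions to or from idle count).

context switches = 6

t=0: vr[C=0 D=0] → run C
t=1: vr[C=1024/423 D=0] → run D
t=2: vr[C=1024/423 D=512/263 H=512/263] → run D
t=3: vr[C=1024/423 D=1024/263 H=512/263] → run H
t=4: vr[C=1024/423 D=1024/263 H=1867264/820823] → run H
t=5: vr[C=1024/423 D=1024/263 H=2136576/820823] → run C
t=6: vr[D=1024/263 H=2136576/820823] → run H
t=7: vr[D=1024/263 H=2405888/820823] → run H
t=8: vr[D=1024/263 H=2675200/820823] → run H
t=9: vr[D=1024/263] → run D
t=10: vr[D=1536/263] → run D
t=11: vr[D=2048/263] → run D
t=12: vr[D=2560/263] → run D
t=13: (idle)
t=14: (idle)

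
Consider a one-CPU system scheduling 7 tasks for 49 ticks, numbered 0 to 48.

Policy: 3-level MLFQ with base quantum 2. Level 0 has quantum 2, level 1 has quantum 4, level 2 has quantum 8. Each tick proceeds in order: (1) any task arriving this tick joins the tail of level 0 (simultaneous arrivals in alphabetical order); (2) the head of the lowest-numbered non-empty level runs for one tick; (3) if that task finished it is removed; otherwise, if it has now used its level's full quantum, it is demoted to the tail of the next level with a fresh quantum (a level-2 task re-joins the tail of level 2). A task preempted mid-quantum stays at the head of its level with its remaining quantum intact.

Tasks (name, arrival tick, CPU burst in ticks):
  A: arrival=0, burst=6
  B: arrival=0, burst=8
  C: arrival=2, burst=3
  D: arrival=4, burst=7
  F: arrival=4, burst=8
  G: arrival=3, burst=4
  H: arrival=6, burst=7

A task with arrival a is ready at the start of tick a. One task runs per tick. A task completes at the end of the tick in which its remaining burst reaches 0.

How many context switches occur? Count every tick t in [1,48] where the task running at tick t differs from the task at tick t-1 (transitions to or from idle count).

context switches = 18

t=0: L0/L1/L2 = AB/-/- → run A
t=1: L0/L1/L2 = AB/-/- → run A
t=2: L0/L1/L2 = BC/A/- → run B
t=3: L0/L1/L2 = BCG/A/- → run B
t=4: L0/L1/L2 = CGDF/AB/- → run C
t=5: L0/L1/L2 = CGDF/AB/- → run C
t=6: L0/L1/L2 = GDFH/ABC/- → run G
t=7: L0/L1/L2 = GDFH/ABC/- → run G
t=8: L0/L1/L2 = DFH/ABCG/- → run D
t=9: L0/L1/L2 = DFH/ABCG/- → run D
t=10: L0/L1/L2 = FH/ABCGD/- → run F
t=11: L0/L1/L2 = FH/ABCGD/- → run F
t=12: L0/L1/L2 = H/ABCGDF/- → run H
t=13: L0/L1/L2 = H/ABCGDF/- → run H
t=14: L0/L1/L2 = -/ABCGDFH/- → run A
t=15: L0/L1/L2 = -/ABCGDFH/- → run A
t=16: L0/L1/L2 = -/ABCGDFH/- → run A
t=17: L0/L1/L2 = -/ABCGDFH/- → run A
t=18: L0/L1/L2 = -/BCGDFH/- → run B
t=19: L0/L1/L2 = -/BCGDFH/- → run B
t=20: L0/L1/L2 = -/BCGDFH/- → run B
t=21: L0/L1/L2 = -/BCGDFH/- → run B
t=22: L0/L1/L2 = -/CGDFH/B → run C
t=23: L0/L1/L2 = -/GDFH/B → run G
t=24: L0/L1/L2 = -/GDFH/B → run G
t=25: L0/L1/L2 = -/DFH/B → run D
t=26: L0/L1/L2 = -/DFH/B → run D
t=27: L0/L1/L2 = -/DFH/B → run D
t=28: L0/L1/L2 = -/DFH/B → run D
t=29: L0/L1/L2 = -/FH/BD → run F
t=30: L0/L1/L2 = -/FH/BD → run F
t=31: L0/L1/L2 = -/FH/BD → run F
t=32: L0/L1/L2 = -/FH/BD → run F
t=33: L0/L1/L2 = -/H/BDF → run H
t=34: L0/L1/L2 = -/H/BDF → run H
t=35: L0/L1/L2 = -/H/BDF → run H
t=36: L0/L1/L2 = -/H/BDF → run H
t=37: L0/L1/L2 = -/-/BDFH → run B
t=38: L0/L1/L2 = -/-/BDFH → run B
t=39: L0/L1/L2 = -/-/DFH → run D
t=40: L0/L1/L2 = -/-/FH → run F
t=41: L0/L1/L2 = -/-/FH → run F
t=42: L0/L1/L2 = -/-/H → run H
t=43: (idle)
t=44: (idle)
t=45: (idle)
t=46: (idle)
t=47: (idle)
t=48: (idle)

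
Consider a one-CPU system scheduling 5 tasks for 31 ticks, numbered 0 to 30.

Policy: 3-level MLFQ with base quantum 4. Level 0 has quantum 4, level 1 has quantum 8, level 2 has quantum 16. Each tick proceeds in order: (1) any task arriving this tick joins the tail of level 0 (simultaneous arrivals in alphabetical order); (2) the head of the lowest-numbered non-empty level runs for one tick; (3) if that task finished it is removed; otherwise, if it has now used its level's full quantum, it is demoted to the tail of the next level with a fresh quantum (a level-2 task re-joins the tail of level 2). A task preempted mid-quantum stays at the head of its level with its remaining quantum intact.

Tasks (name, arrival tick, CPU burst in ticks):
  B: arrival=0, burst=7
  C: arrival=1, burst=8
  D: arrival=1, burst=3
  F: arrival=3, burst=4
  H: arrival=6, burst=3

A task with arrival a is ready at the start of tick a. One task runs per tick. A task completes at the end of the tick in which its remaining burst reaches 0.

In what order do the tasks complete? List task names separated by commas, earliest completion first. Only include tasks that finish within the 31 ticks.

completion order = D, F, H, B, C

t=0: L0/L1/L2 = B/-/- → run B
t=1: L0/L1/L2 = BCD/-/- → run B
t=2: L0/L1/L2 = BCD/-/- → run B
t=3: L0/L1/L2 = BCDF/-/- → run B
t=4: L0/L1/L2 = CDF/B/- → run C
t=5: L0/L1/L2 = CDF/B/- → run C
t=6: L0/L1/L2 = CDFH/B/- → run C
t=7: L0/L1/L2 = CDFH/B/- → run C
t=8: L0/L1/L2 = DFH/BC/- → run D
t=9: L0/L1/L2 = DFH/BC/- → run D
t=10: L0/L1/L2 = DFH/BC/- → run D
t=11: L0/L1/L2 = FH/BC/- → run F
t=12: L0/L1/L2 = FH/BC/- → run F
t=13: L0/L1/L2 = FH/BC/- → run F
t=14: L0/L1/L2 = FH/BC/- → run F
t=15: L0/L1/L2 = H/BC/- → run H
t=16: L0/L1/L2 = H/BC/- → run H
t=17: L0/L1/L2 = H/BC/- → run H
t=18: L0/L1/L2 = -/BC/- → run B
t=19: L0/L1/L2 = -/BC/- → run B
t=20: L0/L1/L2 = -/BC/- → run B
t=21: L0/L1/L2 = -/C/- → run C
t=22: L0/L1/L2 = -/C/- → run C
t=23: L0/L1/L2 = -/C/- → run C
t=24: L0/L1/L2 = -/C/- → run C
t=25: (idle)
t=26: (idle)
t=27: (idle)
t=28: (idle)
t=29: (idle)
t=30: (idle)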